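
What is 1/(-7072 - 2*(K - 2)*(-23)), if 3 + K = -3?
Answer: -1/7440 ≈ -0.00013441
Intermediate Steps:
K = -6 (K = -3 - 3 = -6)
1/(-7072 - 2*(K - 2)*(-23)) = 1/(-7072 - 2*(-6 - 2)*(-23)) = 1/(-7072 - 2*(-8)*(-23)) = 1/(-7072 + 16*(-23)) = 1/(-7072 - 368) = 1/(-7440) = -1/7440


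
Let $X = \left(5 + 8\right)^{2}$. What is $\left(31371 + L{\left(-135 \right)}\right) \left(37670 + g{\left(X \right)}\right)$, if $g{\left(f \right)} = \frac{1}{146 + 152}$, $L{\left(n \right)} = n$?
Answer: $\frac{175322373498}{149} \approx 1.1767 \cdot 10^{9}$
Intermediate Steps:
$X = 169$ ($X = 13^{2} = 169$)
$g{\left(f \right)} = \frac{1}{298}$
$\left(31371 + L{\left(-135 \right)}\right) \left(37670 + g{\left(X \right)}\right) = \left(31371 - 135\right) \left(37670 + \frac{1}{298}\right) = 31236 \cdot \frac{11225661}{298} = \frac{175322373498}{149}$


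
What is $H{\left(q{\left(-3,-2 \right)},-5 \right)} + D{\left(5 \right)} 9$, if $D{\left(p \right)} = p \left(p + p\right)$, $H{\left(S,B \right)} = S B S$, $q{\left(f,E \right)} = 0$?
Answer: $450$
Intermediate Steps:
$H{\left(S,B \right)} = B S^{2}$ ($H{\left(S,B \right)} = B S S = B S^{2}$)
$D{\left(p \right)} = 2 p^{2}$ ($D{\left(p \right)} = p 2 p = 2 p^{2}$)
$H{\left(q{\left(-3,-2 \right)},-5 \right)} + D{\left(5 \right)} 9 = - 5 \cdot 0^{2} + 2 \cdot 5^{2} \cdot 9 = \left(-5\right) 0 + 2 \cdot 25 \cdot 9 = 0 + 50 \cdot 9 = 0 + 450 = 450$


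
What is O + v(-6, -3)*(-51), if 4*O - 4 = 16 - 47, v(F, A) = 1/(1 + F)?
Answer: 69/20 ≈ 3.4500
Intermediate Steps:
O = -27/4 (O = 1 + (16 - 47)/4 = 1 + (1/4)*(-31) = 1 - 31/4 = -27/4 ≈ -6.7500)
O + v(-6, -3)*(-51) = -27/4 - 51/(1 - 6) = -27/4 - 51/(-5) = -27/4 - 1/5*(-51) = -27/4 + 51/5 = 69/20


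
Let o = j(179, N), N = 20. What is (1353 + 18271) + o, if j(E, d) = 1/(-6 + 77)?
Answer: 1393305/71 ≈ 19624.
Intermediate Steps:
j(E, d) = 1/71
o = 1/71 ≈ 0.014085
(1353 + 18271) + o = (1353 + 18271) + 1/71 = 19624 + 1/71 = 1393305/71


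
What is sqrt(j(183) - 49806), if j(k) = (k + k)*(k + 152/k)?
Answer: 2*sqrt(4369) ≈ 132.20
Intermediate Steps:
j(k) = 2*k*(k + 152/k) (j(k) = (2*k)*(k + 152/k) = 2*k*(k + 152/k))
sqrt(j(183) - 49806) = sqrt((304 + 2*183**2) - 49806) = sqrt((304 + 2*33489) - 49806) = sqrt((304 + 66978) - 49806) = sqrt(67282 - 49806) = sqrt(17476) = 2*sqrt(4369)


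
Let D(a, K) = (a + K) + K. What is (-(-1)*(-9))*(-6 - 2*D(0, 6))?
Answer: 270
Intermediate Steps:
D(a, K) = a + 2*K (D(a, K) = (K + a) + K = a + 2*K)
(-(-1)*(-9))*(-6 - 2*D(0, 6)) = (-(-1)*(-9))*(-6 - 2*(0 + 2*6)) = (-1*9)*(-6 - 2*(0 + 12)) = -9*(-6 - 2*12) = -9*(-6 - 24) = -9*(-30) = 270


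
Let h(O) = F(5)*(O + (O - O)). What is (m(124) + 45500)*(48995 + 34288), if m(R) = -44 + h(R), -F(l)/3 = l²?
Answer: 3011180148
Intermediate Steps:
F(l) = -3*l²
h(O) = -75*O (h(O) = (-3*5²)*(O + (O - O)) = (-3*25)*(O + 0) = -75*O)
m(R) = -44 - 75*R
(m(124) + 45500)*(48995 + 34288) = ((-44 - 75*124) + 45500)*(48995 + 34288) = ((-44 - 9300) + 45500)*83283 = (-9344 + 45500)*83283 = 36156*83283 = 3011180148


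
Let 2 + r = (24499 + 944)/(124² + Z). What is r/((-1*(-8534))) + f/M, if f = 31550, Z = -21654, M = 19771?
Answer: 99387398963/62309413676 ≈ 1.5951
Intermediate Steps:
r = -37999/6278 (r = -2 + (24499 + 944)/(124² - 21654) = -2 + 25443/(15376 - 21654) = -2 + 25443/(-6278) = -2 + 25443*(-1/6278) = -2 - 25443/6278 = -37999/6278 ≈ -6.0527)
r/((-1*(-8534))) + f/M = -37999/(6278*((-1*(-8534)))) + 31550/19771 = -37999/6278/8534 + 31550*(1/19771) = -37999/6278*1/8534 + 31550/19771 = -37999/53576452 + 31550/19771 = 99387398963/62309413676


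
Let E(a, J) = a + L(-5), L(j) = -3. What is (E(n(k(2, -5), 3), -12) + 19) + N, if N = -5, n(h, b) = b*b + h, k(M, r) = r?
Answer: 15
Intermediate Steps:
n(h, b) = h + b² (n(h, b) = b² + h = h + b²)
E(a, J) = -3 + a (E(a, J) = a - 3 = -3 + a)
(E(n(k(2, -5), 3), -12) + 19) + N = ((-3 + (-5 + 3²)) + 19) - 5 = ((-3 + (-5 + 9)) + 19) - 5 = ((-3 + 4) + 19) - 5 = (1 + 19) - 5 = 20 - 5 = 15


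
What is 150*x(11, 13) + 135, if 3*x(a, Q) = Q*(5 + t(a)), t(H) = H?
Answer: 10535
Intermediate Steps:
x(a, Q) = Q*(5 + a)/3 (x(a, Q) = (Q*(5 + a))/3 = Q*(5 + a)/3)
150*x(11, 13) + 135 = 150*((⅓)*13*(5 + 11)) + 135 = 150*((⅓)*13*16) + 135 = 150*(208/3) + 135 = 10400 + 135 = 10535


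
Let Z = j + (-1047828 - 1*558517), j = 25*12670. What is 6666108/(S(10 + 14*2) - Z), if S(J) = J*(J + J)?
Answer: 6666108/1292483 ≈ 5.1576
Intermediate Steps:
j = 316750
Z = -1289595 (Z = 316750 + (-1047828 - 1*558517) = 316750 + (-1047828 - 558517) = 316750 - 1606345 = -1289595)
S(J) = 2*J² (S(J) = J*(2*J) = 2*J²)
6666108/(S(10 + 14*2) - Z) = 6666108/(2*(10 + 14*2)² - 1*(-1289595)) = 6666108/(2*(10 + 28)² + 1289595) = 6666108/(2*38² + 1289595) = 6666108/(2*1444 + 1289595) = 6666108/(2888 + 1289595) = 6666108/1292483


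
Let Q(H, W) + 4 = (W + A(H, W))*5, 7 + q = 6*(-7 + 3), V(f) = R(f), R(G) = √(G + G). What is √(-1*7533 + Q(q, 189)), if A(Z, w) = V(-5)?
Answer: √(-6592 + 5*I*√10) ≈ 0.0974 + 81.191*I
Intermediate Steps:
R(G) = √2*√G (R(G) = √(2*G) = √2*√G)
V(f) = √2*√f
A(Z, w) = I*√10 (A(Z, w) = √2*√(-5) = √2*(I*√5) = I*√10)
q = -31 (q = -7 + 6*(-7 + 3) = -7 + 6*(-4) = -7 - 24 = -31)
Q(H, W) = -4 + 5*W + 5*I*√10 (Q(H, W) = -4 + (W + I*√10)*5 = -4 + (5*W + 5*I*√10) = -4 + 5*W + 5*I*√10)
√(-1*7533 + Q(q, 189)) = √(-1*7533 + (-4 + 5*189 + 5*I*√10)) = √(-7533 + (-4 + 945 + 5*I*√10)) = √(-7533 + (941 + 5*I*√10)) = √(-6592 + 5*I*√10)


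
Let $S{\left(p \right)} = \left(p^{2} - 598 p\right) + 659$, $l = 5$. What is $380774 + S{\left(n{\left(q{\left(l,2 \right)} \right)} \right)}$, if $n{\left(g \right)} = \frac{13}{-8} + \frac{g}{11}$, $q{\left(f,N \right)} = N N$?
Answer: $\frac{2959670737}{7744} \approx 3.8219 \cdot 10^{5}$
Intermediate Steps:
$q{\left(f,N \right)} = N^{2}$
$n{\left(g \right)} = - \frac{13}{8} + \frac{g}{11}$ ($n{\left(g \right)} = 13 \left(- \frac{1}{8}\right) + g \frac{1}{11} = - \frac{13}{8} + \frac{g}{11}$)
$S{\left(p \right)} = 659 + p^{2} - 598 p$
$380774 + S{\left(n{\left(q{\left(l,2 \right)} \right)} \right)} = 380774 + \left(659 + \left(- \frac{13}{8} + \frac{2^{2}}{11}\right)^{2} - 598 \left(- \frac{13}{8} + \frac{2^{2}}{11}\right)\right) = 380774 + \left(659 + \left(- \frac{13}{8} + \frac{1}{11} \cdot 4\right)^{2} - 598 \left(- \frac{13}{8} + \frac{1}{11} \cdot 4\right)\right) = 380774 + \left(659 + \left(- \frac{13}{8} + \frac{4}{11}\right)^{2} - 598 \left(- \frac{13}{8} + \frac{4}{11}\right)\right) = 380774 + \left(659 + \left(- \frac{111}{88}\right)^{2} - - \frac{33189}{44}\right) = 380774 + \left(659 + \frac{12321}{7744} + \frac{33189}{44}\right) = 380774 + \frac{10956881}{7744} = \frac{2959670737}{7744}$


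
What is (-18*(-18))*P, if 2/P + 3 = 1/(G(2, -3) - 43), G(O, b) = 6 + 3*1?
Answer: -22032/103 ≈ -213.90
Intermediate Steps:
G(O, b) = 9 (G(O, b) = 6 + 3 = 9)
P = -68/103 (P = 2/(-3 + 1/(9 - 43)) = 2/(-3 + 1/(-34)) = 2/(-3 - 1/34) = 2/(-103/34) = 2*(-34/103) = -68/103 ≈ -0.66019)
(-18*(-18))*P = -18*(-18)*(-68/103) = 324*(-68/103) = -22032/103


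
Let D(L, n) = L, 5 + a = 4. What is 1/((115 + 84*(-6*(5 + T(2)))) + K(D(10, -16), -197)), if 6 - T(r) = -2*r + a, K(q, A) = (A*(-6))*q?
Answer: 1/3871 ≈ 0.00025833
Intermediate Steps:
a = -1 (a = -5 + 4 = -1)
K(q, A) = -6*A*q (K(q, A) = (-6*A)*q = -6*A*q)
T(r) = 7 + 2*r (T(r) = 6 - (-2*r - 1) = 6 - (-1 - 2*r) = 6 + (1 + 2*r) = 7 + 2*r)
1/((115 + 84*(-6*(5 + T(2)))) + K(D(10, -16), -197)) = 1/((115 + 84*(-6*(5 + (7 + 2*2)))) - 6*(-197)*10) = 1/((115 + 84*(-6*(5 + (7 + 4)))) + 11820) = 1/((115 + 84*(-6*(5 + 11))) + 11820) = 1/((115 + 84*(-6*16)) + 11820) = 1/((115 + 84*(-96)) + 11820) = 1/((115 - 8064) + 11820) = 1/(-7949 + 11820) = 1/3871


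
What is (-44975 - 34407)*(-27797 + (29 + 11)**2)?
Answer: 2079570254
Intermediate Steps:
(-44975 - 34407)*(-27797 + (29 + 11)**2) = -79382*(-27797 + 40**2) = -79382*(-27797 + 1600) = -79382*(-26197) = 2079570254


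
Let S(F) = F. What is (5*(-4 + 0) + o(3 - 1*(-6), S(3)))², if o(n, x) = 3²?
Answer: 121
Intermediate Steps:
o(n, x) = 9
(5*(-4 + 0) + o(3 - 1*(-6), S(3)))² = (5*(-4 + 0) + 9)² = (5*(-4) + 9)² = (-20 + 9)² = (-11)² = 121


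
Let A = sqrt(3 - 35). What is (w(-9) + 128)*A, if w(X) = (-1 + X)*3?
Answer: 392*I*sqrt(2) ≈ 554.37*I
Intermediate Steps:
A = 4*I*sqrt(2) (A = sqrt(-32) = 4*I*sqrt(2) ≈ 5.6569*I)
w(X) = -3 + 3*X
(w(-9) + 128)*A = ((-3 + 3*(-9)) + 128)*(4*I*sqrt(2)) = ((-3 - 27) + 128)*(4*I*sqrt(2)) = (-30 + 128)*(4*I*sqrt(2)) = 98*(4*I*sqrt(2)) = 392*I*sqrt(2)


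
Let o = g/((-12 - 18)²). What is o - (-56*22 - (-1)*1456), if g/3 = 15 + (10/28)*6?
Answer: -7838/35 ≈ -223.94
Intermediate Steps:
g = 360/7 (g = 3*(15 + (10/28)*6) = 3*(15 + (10*(1/28))*6) = 3*(15 + (5/14)*6) = 3*(15 + 15/7) = 3*(120/7) = 360/7 ≈ 51.429)
o = 2/35 (o = 360/(7*((-12 - 18)²)) = 360/(7*((-30)²)) = (360/7)/900 = (360/7)*(1/900) = 2/35 ≈ 0.057143)
o - (-56*22 - (-1)*1456) = 2/35 - (-56*22 - (-1)*1456) = 2/35 - (-1232 - 1*(-1456)) = 2/35 - (-1232 + 1456) = 2/35 - 1*224 = 2/35 - 224 = -7838/35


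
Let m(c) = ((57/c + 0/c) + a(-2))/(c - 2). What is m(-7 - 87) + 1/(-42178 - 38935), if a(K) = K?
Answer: 19863661/731963712 ≈ 0.027137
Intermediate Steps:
m(c) = (-2 + 57/c)/(-2 + c) (m(c) = ((57/c + 0/c) - 2)/(c - 2) = ((57/c + 0) - 2)/(-2 + c) = (57/c - 2)/(-2 + c) = (-2 + 57/c)/(-2 + c))
m(-7 - 87) + 1/(-42178 - 38935) = (57 - 2*(-7 - 87))/((-7 - 87)*(-2 + (-7 - 87))) + 1/(-42178 - 38935) = (57 - 2*(-94))/((-94)*(-2 - 94)) + 1/(-81113) = -1/94*(57 + 188)/(-96) - 1/81113 = -1/94*(-1/96)*245 - 1/81113 = 245/9024 - 1/81113 = 19863661/731963712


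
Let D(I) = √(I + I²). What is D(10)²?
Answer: 110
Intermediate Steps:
D(10)² = (√(10*(1 + 10)))² = (√(10*11))² = (√110)² = 110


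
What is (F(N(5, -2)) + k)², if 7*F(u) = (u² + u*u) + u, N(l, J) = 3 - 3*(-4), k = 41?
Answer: 565504/49 ≈ 11541.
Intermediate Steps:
N(l, J) = 15 (N(l, J) = 3 + 12 = 15)
F(u) = u/7 + 2*u²/7 (F(u) = ((u² + u*u) + u)/7 = ((u² + u²) + u)/7 = (2*u² + u)/7 = (u + 2*u²)/7 = u/7 + 2*u²/7)
(F(N(5, -2)) + k)² = ((⅐)*15*(1 + 2*15) + 41)² = ((⅐)*15*(1 + 30) + 41)² = ((⅐)*15*31 + 41)² = (465/7 + 41)² = (752/7)² = 565504/49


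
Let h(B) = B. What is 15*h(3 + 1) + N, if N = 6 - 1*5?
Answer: 61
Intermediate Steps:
N = 1 (N = 6 - 5 = 1)
15*h(3 + 1) + N = 15*(3 + 1) + 1 = 15*4 + 1 = 60 + 1 = 61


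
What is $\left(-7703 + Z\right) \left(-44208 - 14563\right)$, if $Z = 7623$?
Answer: $4701680$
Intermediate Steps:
$\left(-7703 + Z\right) \left(-44208 - 14563\right) = \left(-7703 + 7623\right) \left(-44208 - 14563\right) = \left(-80\right) \left(-58771\right) = 4701680$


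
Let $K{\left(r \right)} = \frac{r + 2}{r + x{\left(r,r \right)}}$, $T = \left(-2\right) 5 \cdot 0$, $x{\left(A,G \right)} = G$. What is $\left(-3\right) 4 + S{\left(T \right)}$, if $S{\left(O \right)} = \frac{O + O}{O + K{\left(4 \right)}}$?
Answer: $-12$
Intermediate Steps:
$T = 0$ ($T = \left(-10\right) 0 = 0$)
$K{\left(r \right)} = \frac{2 + r}{2 r}$ ($K{\left(r \right)} = \frac{r + 2}{r + r} = \frac{2 + r}{2 r}$)
$S{\left(O \right)} = \frac{2 O}{\frac{3}{4} + O}$ ($S{\left(O \right)} = \frac{O + O}{O + \frac{2 + 4}{2 \cdot 4}} = \frac{2 O}{O + \frac{1}{2} \cdot \frac{1}{4} \cdot 6} = \frac{2 O}{O + \frac{3}{4}} = \frac{2 O}{\frac{3}{4} + O}$)
$\left(-3\right) 4 + S{\left(T \right)} = \left(-3\right) 4 + 8 \cdot 0 \frac{1}{3 + 4 \cdot 0} = -12 + 8 \cdot 0 \frac{1}{3 + 0} = -12 + 8 \cdot 0 \cdot \frac{1}{3} = -12 + 0 = -12$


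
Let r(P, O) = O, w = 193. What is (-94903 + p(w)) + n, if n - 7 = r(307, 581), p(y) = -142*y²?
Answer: -5383673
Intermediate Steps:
n = 588 (n = 7 + 581 = 588)
(-94903 + p(w)) + n = (-94903 - 142*193²) + 588 = (-94903 - 142*37249) + 588 = (-94903 - 5289358) + 588 = -5384261 + 588 = -5383673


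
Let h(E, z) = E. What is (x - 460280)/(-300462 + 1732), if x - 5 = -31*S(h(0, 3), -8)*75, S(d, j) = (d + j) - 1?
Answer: 43935/29873 ≈ 1.4707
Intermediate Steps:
S(d, j) = -1 + d + j
x = 20930 (x = 5 - 31*(-1 + 0 - 8)*75 = 5 - 31*(-9)*75 = 5 + 279*75 = 5 + 20925 = 20930)
(x - 460280)/(-300462 + 1732) = (20930 - 460280)/(-300462 + 1732) = -439350/(-298730) = -439350*(-1/298730) = 43935/29873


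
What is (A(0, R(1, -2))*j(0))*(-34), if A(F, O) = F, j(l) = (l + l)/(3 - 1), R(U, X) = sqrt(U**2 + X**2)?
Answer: 0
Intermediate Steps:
j(l) = l (j(l) = (2*l)/2 = (2*l)*(1/2) = l)
(A(0, R(1, -2))*j(0))*(-34) = (0*0)*(-34) = 0*(-34) = 0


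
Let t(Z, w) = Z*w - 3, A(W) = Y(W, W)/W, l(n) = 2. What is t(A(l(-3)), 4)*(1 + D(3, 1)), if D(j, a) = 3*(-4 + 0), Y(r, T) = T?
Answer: -11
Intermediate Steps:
A(W) = 1 (A(W) = W/W = 1)
t(Z, w) = -3 + Z*w
D(j, a) = -12 (D(j, a) = 3*(-4) = -12)
t(A(l(-3)), 4)*(1 + D(3, 1)) = (-3 + 1*4)*(1 - 12) = (-3 + 4)*(-11) = 1*(-11) = -11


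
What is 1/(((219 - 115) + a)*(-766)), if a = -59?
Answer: -1/34470 ≈ -2.9011e-5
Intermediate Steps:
1/(((219 - 115) + a)*(-766)) = 1/(((219 - 115) - 59)*(-766)) = -1/766/(104 - 59) = -1/766/45 = (1/45)*(-1/766) = -1/34470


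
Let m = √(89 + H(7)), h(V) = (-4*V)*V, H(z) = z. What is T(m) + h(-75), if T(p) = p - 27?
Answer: -22527 + 4*√6 ≈ -22517.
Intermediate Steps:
h(V) = -4*V²
m = 4*√6 (m = √(89 + 7) = √96 = 4*√6 ≈ 9.7980)
T(p) = -27 + p
T(m) + h(-75) = (-27 + 4*√6) - 4*(-75)² = (-27 + 4*√6) - 4*5625 = (-27 + 4*√6) - 22500 = -22527 + 4*√6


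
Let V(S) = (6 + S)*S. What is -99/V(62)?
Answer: -99/4216 ≈ -0.023482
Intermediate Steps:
V(S) = S*(6 + S)
-99/V(62) = -99*1/(62*(6 + 62)) = -99/(62*68) = -99/4216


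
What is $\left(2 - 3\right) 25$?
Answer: $-25$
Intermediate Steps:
$\left(2 - 3\right) 25 = \left(-1\right) 25 = -25$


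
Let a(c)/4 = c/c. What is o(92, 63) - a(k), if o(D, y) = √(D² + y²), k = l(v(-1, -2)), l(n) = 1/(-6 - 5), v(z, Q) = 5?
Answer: -4 + √12433 ≈ 107.50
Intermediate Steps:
l(n) = -1/11 (l(n) = 1/(-11) = -1/11)
k = -1/11 ≈ -0.090909
a(c) = 4 (a(c) = 4*(c/c) = 4*1 = 4)
o(92, 63) - a(k) = √(92² + 63²) - 1*4 = √(8464 + 3969) - 4 = √12433 - 4 = -4 + √12433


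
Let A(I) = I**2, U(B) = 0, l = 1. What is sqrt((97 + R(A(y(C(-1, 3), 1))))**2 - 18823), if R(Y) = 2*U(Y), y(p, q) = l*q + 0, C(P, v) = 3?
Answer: 3*I*sqrt(1046) ≈ 97.026*I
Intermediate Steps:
y(p, q) = q (y(p, q) = 1*q + 0 = q + 0 = q)
R(Y) = 0 (R(Y) = 2*0 = 0)
sqrt((97 + R(A(y(C(-1, 3), 1))))**2 - 18823) = sqrt((97 + 0)**2 - 18823) = sqrt(97**2 - 18823) = sqrt(9409 - 18823) = sqrt(-9414) = 3*I*sqrt(1046)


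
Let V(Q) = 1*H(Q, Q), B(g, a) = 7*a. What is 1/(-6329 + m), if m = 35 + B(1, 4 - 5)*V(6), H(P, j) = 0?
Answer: -1/6294 ≈ -0.00015888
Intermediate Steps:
V(Q) = 0 (V(Q) = 1*0 = 0)
m = 35 (m = 35 + (7*(4 - 5))*0 = 35 + (7*(-1))*0 = 35 - 7*0 = 35 + 0 = 35)
1/(-6329 + m) = 1/(-6329 + 35) = 1/(-6294) = -1/6294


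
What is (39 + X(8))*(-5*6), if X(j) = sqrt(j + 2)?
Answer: -1170 - 30*sqrt(10) ≈ -1264.9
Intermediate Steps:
X(j) = sqrt(2 + j)
(39 + X(8))*(-5*6) = (39 + sqrt(2 + 8))*(-5*6) = (39 + sqrt(10))*(-30) = -1170 - 30*sqrt(10)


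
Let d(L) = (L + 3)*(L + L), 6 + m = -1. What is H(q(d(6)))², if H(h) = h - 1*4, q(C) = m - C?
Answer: 14161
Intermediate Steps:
m = -7 (m = -6 - 1 = -7)
d(L) = 2*L*(3 + L) (d(L) = (3 + L)*(2*L) = 2*L*(3 + L))
q(C) = -7 - C
H(h) = -4 + h (H(h) = h - 4 = -4 + h)
H(q(d(6)))² = (-4 + (-7 - 2*6*(3 + 6)))² = (-4 + (-7 - 2*6*9))² = (-4 + (-7 - 1*108))² = (-4 + (-7 - 108))² = (-4 - 115)² = (-119)² = 14161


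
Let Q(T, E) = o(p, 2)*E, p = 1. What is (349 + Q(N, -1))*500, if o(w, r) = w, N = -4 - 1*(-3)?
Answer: 174000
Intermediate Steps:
N = -1 (N = -4 + 3 = -1)
Q(T, E) = E (Q(T, E) = 1*E = E)
(349 + Q(N, -1))*500 = (349 - 1)*500 = 348*500 = 174000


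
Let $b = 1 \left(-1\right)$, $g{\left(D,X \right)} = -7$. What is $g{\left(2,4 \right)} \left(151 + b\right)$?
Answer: $-1050$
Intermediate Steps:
$b = -1$
$g{\left(2,4 \right)} \left(151 + b\right) = - 7 \left(151 - 1\right) = \left(-7\right) 150 = -1050$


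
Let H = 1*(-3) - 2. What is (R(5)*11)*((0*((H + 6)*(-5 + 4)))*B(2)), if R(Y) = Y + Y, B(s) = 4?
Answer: 0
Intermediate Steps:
H = -5 (H = -3 - 2 = -5)
R(Y) = 2*Y
(R(5)*11)*((0*((H + 6)*(-5 + 4)))*B(2)) = ((2*5)*11)*((0*((-5 + 6)*(-5 + 4)))*4) = (10*11)*((0*(1*(-1)))*4) = 110*((0*(-1))*4) = 110*(0*4) = 110*0 = 0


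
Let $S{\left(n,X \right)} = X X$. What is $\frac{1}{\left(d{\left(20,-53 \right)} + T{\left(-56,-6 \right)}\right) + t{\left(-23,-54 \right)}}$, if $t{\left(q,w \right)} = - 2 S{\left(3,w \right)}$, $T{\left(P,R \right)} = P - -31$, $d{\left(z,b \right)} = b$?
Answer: $- \frac{1}{5910} \approx -0.0001692$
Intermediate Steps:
$S{\left(n,X \right)} = X^{2}$
$T{\left(P,R \right)} = 31 + P$ ($T{\left(P,R \right)} = P + 31 = 31 + P$)
$t{\left(q,w \right)} = - 2 w^{2}$
$\frac{1}{\left(d{\left(20,-53 \right)} + T{\left(-56,-6 \right)}\right) + t{\left(-23,-54 \right)}} = \frac{1}{\left(-53 + \left(31 - 56\right)\right) - 2 \left(-54\right)^{2}} = \frac{1}{\left(-53 - 25\right) - 5832} = \frac{1}{-78 - 5832} = \frac{1}{-5910} = - \frac{1}{5910}$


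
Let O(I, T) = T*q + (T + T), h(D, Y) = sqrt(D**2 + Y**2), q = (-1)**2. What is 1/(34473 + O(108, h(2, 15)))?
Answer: 11491/396128556 - sqrt(229)/396128556 ≈ 2.8970e-5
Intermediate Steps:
q = 1
O(I, T) = 3*T (O(I, T) = T*1 + (T + T) = T + 2*T = 3*T)
1/(34473 + O(108, h(2, 15))) = 1/(34473 + 3*sqrt(2**2 + 15**2)) = 1/(34473 + 3*sqrt(4 + 225)) = 1/(34473 + 3*sqrt(229))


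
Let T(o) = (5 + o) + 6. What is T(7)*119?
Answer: 2142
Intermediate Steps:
T(o) = 11 + o
T(7)*119 = (11 + 7)*119 = 18*119 = 2142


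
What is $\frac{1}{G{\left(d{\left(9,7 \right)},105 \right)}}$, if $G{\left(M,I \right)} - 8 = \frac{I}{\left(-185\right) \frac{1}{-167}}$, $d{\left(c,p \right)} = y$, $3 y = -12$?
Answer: $\frac{37}{3803} \approx 0.0097292$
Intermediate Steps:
$y = -4$ ($y = \frac{1}{3} \left(-12\right) = -4$)
$d{\left(c,p \right)} = -4$
$G{\left(M,I \right)} = 8 + \frac{167 I}{185}$ ($G{\left(M,I \right)} = 8 + \frac{I}{\left(-185\right) \frac{1}{-167}} = 8 + \frac{I}{\left(-185\right) \left(- \frac{1}{167}\right)} = 8 + \frac{I}{\frac{185}{167}} = 8 + I \frac{167}{185} = 8 + \frac{167 I}{185}$)
$\frac{1}{G{\left(d{\left(9,7 \right)},105 \right)}} = \frac{1}{8 + \frac{167}{185} \cdot 105} = \frac{1}{8 + \frac{3507}{37}} = \frac{1}{\frac{3803}{37}} = \frac{37}{3803}$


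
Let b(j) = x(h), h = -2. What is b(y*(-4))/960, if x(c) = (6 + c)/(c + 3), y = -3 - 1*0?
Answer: 1/240 ≈ 0.0041667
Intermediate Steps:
y = -3 (y = -3 + 0 = -3)
x(c) = (6 + c)/(3 + c)
b(j) = 4 (b(j) = (6 - 2)/(3 - 2) = 4/1 = 1*4 = 4)
b(y*(-4))/960 = 4/960 = 4*(1/960) = 1/240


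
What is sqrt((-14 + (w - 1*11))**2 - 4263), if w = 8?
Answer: I*sqrt(3974) ≈ 63.04*I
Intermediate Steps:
sqrt((-14 + (w - 1*11))**2 - 4263) = sqrt((-14 + (8 - 1*11))**2 - 4263) = sqrt((-14 + (8 - 11))**2 - 4263) = sqrt((-14 - 3)**2 - 4263) = sqrt((-17)**2 - 4263) = sqrt(289 - 4263) = sqrt(-3974) = I*sqrt(3974)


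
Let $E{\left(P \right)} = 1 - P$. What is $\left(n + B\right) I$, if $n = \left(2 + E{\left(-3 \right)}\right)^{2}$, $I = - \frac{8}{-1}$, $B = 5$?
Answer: $328$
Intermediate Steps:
$I = 8$ ($I = \left(-8\right) \left(-1\right) = 8$)
$n = 36$ ($n = \left(2 + \left(1 - -3\right)\right)^{2} = \left(2 + \left(1 + 3\right)\right)^{2} = \left(2 + 4\right)^{2} = 6^{2} = 36$)
$\left(n + B\right) I = \left(36 + 5\right) 8 = 41 \cdot 8 = 328$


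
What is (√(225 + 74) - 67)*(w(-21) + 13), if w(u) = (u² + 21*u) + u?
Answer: 536 - 8*√299 ≈ 397.67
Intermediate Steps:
w(u) = u² + 22*u
(√(225 + 74) - 67)*(w(-21) + 13) = (√(225 + 74) - 67)*(-21*(22 - 21) + 13) = (√299 - 67)*(-21*1 + 13) = (-67 + √299)*(-21 + 13) = (-67 + √299)*(-8) = 536 - 8*√299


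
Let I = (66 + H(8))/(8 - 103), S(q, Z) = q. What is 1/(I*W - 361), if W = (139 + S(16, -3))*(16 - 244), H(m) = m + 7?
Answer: 1/29771 ≈ 3.3590e-5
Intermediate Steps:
H(m) = 7 + m
I = -81/95 (I = (66 + (7 + 8))/(8 - 103) = (66 + 15)/(-95) = 81*(-1/95) = -81/95 ≈ -0.85263)
W = -35340 (W = (139 + 16)*(16 - 244) = 155*(-228) = -35340)
1/(I*W - 361) = 1/(-81/95*(-35340) - 361) = 1/(30132 - 361) = 1/29771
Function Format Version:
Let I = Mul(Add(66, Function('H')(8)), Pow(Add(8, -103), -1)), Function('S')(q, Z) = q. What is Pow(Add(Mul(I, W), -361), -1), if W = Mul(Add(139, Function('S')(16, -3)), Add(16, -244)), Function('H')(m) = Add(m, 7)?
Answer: Rational(1, 29771) ≈ 3.3590e-5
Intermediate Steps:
Function('H')(m) = Add(7, m)
I = Rational(-81, 95) (I = Mul(Add(66, Add(7, 8)), Pow(Add(8, -103), -1)) = Mul(Add(66, 15), Pow(-95, -1)) = Mul(81, Rational(-1, 95)) = Rational(-81, 95) ≈ -0.85263)
W = -35340 (W = Mul(Add(139, 16), Add(16, -244)) = Mul(155, -228) = -35340)
Pow(Add(Mul(I, W), -361), -1) = Pow(Add(Mul(Rational(-81, 95), -35340), -361), -1) = Pow(Add(30132, -361), -1) = Pow(29771, -1) = Rational(1, 29771)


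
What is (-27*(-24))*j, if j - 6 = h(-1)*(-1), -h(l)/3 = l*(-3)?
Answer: 9720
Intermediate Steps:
h(l) = 9*l (h(l) = -3*l*(-3) = -(-9)*l = 9*l)
j = 15 (j = 6 + (9*(-1))*(-1) = 6 - 9*(-1) = 6 + 9 = 15)
(-27*(-24))*j = -27*(-24)*15 = 648*15 = 9720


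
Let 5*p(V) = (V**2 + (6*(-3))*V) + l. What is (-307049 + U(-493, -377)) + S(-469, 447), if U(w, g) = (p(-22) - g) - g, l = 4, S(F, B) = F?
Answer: -1532936/5 ≈ -3.0659e+5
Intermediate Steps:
p(V) = 4/5 - 18*V/5 + V**2/5 (p(V) = ((V**2 + (6*(-3))*V) + 4)/5 = ((V**2 - 18*V) + 4)/5 = (4 + V**2 - 18*V)/5 = 4/5 - 18*V/5 + V**2/5)
U(w, g) = 884/5 - 2*g (U(w, g) = ((4/5 - 18/5*(-22) + (1/5)*(-22)**2) - g) - g = ((4/5 + 396/5 + (1/5)*484) - g) - g = ((4/5 + 396/5 + 484/5) - g) - g = (884/5 - g) - g = 884/5 - 2*g)
(-307049 + U(-493, -377)) + S(-469, 447) = (-307049 + (884/5 - 2*(-377))) - 469 = (-307049 + (884/5 + 754)) - 469 = (-307049 + 4654/5) - 469 = -1530591/5 - 469 = -1532936/5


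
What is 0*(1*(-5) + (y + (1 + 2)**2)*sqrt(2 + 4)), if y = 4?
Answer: 0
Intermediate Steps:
0*(1*(-5) + (y + (1 + 2)**2)*sqrt(2 + 4)) = 0*(1*(-5) + (4 + (1 + 2)**2)*sqrt(2 + 4)) = 0*(-5 + (4 + 3**2)*sqrt(6)) = 0*(-5 + (4 + 9)*sqrt(6)) = 0*(-5 + 13*sqrt(6)) = 0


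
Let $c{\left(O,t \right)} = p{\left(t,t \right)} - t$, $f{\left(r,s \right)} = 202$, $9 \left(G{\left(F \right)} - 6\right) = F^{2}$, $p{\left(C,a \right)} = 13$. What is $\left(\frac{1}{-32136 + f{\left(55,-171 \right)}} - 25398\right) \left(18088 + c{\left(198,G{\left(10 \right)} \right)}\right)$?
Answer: $- \frac{132004026844415}{287406} \approx -4.5929 \cdot 10^{8}$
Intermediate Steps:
$G{\left(F \right)} = 6 + \frac{F^{2}}{9}$
$c{\left(O,t \right)} = 13 - t$
$\left(\frac{1}{-32136 + f{\left(55,-171 \right)}} - 25398\right) \left(18088 + c{\left(198,G{\left(10 \right)} \right)}\right) = \left(\frac{1}{-32136 + 202} - 25398\right) \left(18088 + \left(13 - \left(6 + \frac{10^{2}}{9}\right)\right)\right) = \left(\frac{1}{-31934} - 25398\right) \left(18088 + \left(13 - \left(6 + \frac{1}{9} \cdot 100\right)\right)\right) = \left(- \frac{1}{31934} - 25398\right) \left(18088 + \left(13 - \left(6 + \frac{100}{9}\right)\right)\right) = - \frac{811059733 \left(18088 + \left(13 - \frac{154}{9}\right)\right)}{31934} = - \frac{811059733 \left(18088 - \frac{37}{9}\right)}{31934} = \left(- \frac{811059733}{31934}\right) \frac{162755}{9} = - \frac{132004026844415}{287406}$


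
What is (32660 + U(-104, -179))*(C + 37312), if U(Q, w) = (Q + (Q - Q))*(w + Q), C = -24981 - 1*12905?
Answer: -35640808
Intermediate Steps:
C = -37886 (C = -24981 - 12905 = -37886)
U(Q, w) = Q*(Q + w) (U(Q, w) = (Q + 0)*(Q + w) = Q*(Q + w))
(32660 + U(-104, -179))*(C + 37312) = (32660 - 104*(-104 - 179))*(-37886 + 37312) = (32660 - 104*(-283))*(-574) = (32660 + 29432)*(-574) = 62092*(-574) = -35640808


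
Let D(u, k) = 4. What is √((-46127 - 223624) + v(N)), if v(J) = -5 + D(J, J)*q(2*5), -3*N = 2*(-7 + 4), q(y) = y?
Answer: 2*I*√67429 ≈ 519.34*I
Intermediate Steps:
N = 2 (N = -2*(-7 + 4)/3 = -2*(-3)/3 = -⅓*(-6) = 2)
v(J) = 35 (v(J) = -5 + 4*(2*5) = -5 + 4*10 = -5 + 40 = 35)
√((-46127 - 223624) + v(N)) = √((-46127 - 223624) + 35) = √(-269751 + 35) = √(-269716) = 2*I*√67429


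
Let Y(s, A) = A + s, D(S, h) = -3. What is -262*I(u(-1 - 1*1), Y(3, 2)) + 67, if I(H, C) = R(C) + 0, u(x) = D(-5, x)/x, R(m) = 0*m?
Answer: 67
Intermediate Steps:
R(m) = 0
u(x) = -3/x
I(H, C) = 0 (I(H, C) = 0 + 0 = 0)
-262*I(u(-1 - 1*1), Y(3, 2)) + 67 = -262*0 + 67 = 0 + 67 = 67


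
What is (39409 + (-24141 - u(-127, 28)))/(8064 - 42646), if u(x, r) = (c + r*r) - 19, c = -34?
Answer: -14537/34582 ≈ -0.42036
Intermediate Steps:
u(x, r) = -53 + r**2 (u(x, r) = (-34 + r*r) - 19 = (-34 + r**2) - 19 = -53 + r**2)
(39409 + (-24141 - u(-127, 28)))/(8064 - 42646) = (39409 + (-24141 - (-53 + 28**2)))/(8064 - 42646) = (39409 + (-24141 - (-53 + 784)))/(-34582) = (39409 + (-24141 - 1*731))*(-1/34582) = (39409 + (-24141 - 731))*(-1/34582) = (39409 - 24872)*(-1/34582) = 14537*(-1/34582) = -14537/34582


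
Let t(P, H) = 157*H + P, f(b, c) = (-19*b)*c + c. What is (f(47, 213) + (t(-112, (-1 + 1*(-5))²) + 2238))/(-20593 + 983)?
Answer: 91109/9805 ≈ 9.2921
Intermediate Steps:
f(b, c) = c - 19*b*c (f(b, c) = -19*b*c + c = c - 19*b*c)
t(P, H) = P + 157*H
(f(47, 213) + (t(-112, (-1 + 1*(-5))²) + 2238))/(-20593 + 983) = (213*(1 - 19*47) + ((-112 + 157*(-1 + 1*(-5))²) + 2238))/(-20593 + 983) = (213*(1 - 893) + ((-112 + 157*(-1 - 5)²) + 2238))/(-19610) = (213*(-892) + ((-112 + 157*(-6)²) + 2238))*(-1/19610) = (-189996 + ((-112 + 157*36) + 2238))*(-1/19610) = (-189996 + ((-112 + 5652) + 2238))*(-1/19610) = (-189996 + (5540 + 2238))*(-1/19610) = (-189996 + 7778)*(-1/19610) = -182218*(-1/19610) = 91109/9805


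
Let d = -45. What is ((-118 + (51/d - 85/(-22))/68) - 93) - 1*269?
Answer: -633547/1320 ≈ -479.96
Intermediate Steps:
((-118 + (51/d - 85/(-22))/68) - 93) - 1*269 = ((-118 + (51/(-45) - 85/(-22))/68) - 93) - 1*269 = ((-118 + (51*(-1/45) - 85*(-1/22))*(1/68)) - 93) - 269 = ((-118 + (-17/15 + 85/22)*(1/68)) - 93) - 269 = ((-118 + (901/330)*(1/68)) - 93) - 269 = ((-118 + 53/1320) - 93) - 269 = (-155707/1320 - 93) - 269 = -278467/1320 - 269 = -633547/1320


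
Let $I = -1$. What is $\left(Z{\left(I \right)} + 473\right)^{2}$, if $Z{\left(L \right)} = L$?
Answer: $222784$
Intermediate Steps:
$\left(Z{\left(I \right)} + 473\right)^{2} = \left(-1 + 473\right)^{2} = 472^{2} = 222784$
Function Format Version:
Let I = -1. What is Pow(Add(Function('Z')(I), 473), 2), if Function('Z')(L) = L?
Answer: 222784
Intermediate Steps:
Pow(Add(Function('Z')(I), 473), 2) = Pow(Add(-1, 473), 2) = Pow(472, 2) = 222784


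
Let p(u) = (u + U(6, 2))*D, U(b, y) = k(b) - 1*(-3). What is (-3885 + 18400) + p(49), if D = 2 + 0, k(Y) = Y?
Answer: 14631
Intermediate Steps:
D = 2
U(b, y) = 3 + b (U(b, y) = b - 1*(-3) = b + 3 = 3 + b)
p(u) = 18 + 2*u (p(u) = (u + (3 + 6))*2 = (u + 9)*2 = (9 + u)*2 = 18 + 2*u)
(-3885 + 18400) + p(49) = (-3885 + 18400) + (18 + 2*49) = 14515 + (18 + 98) = 14515 + 116 = 14631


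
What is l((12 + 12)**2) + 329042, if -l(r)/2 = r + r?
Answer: 326738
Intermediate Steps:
l(r) = -4*r (l(r) = -2*(r + r) = -4*r)
l((12 + 12)**2) + 329042 = -4*(12 + 12)**2 + 329042 = -4*24**2 + 329042 = -4*576 + 329042 = -2304 + 329042 = 326738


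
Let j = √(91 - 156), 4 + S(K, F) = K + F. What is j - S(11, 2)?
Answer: -9 + I*√65 ≈ -9.0 + 8.0623*I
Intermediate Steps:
S(K, F) = -4 + F + K (S(K, F) = -4 + (K + F) = -4 + (F + K) = -4 + F + K)
j = I*√65 (j = √(-65) = I*√65 ≈ 8.0623*I)
j - S(11, 2) = I*√65 - (-4 + 2 + 11) = I*√65 - 1*9 = I*√65 - 9 = -9 + I*√65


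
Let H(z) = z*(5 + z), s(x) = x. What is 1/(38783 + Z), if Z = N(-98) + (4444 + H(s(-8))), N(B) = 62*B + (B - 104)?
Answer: 1/36973 ≈ 2.7047e-5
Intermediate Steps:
N(B) = -104 + 63*B (N(B) = 62*B + (-104 + B) = -104 + 63*B)
Z = -1810 (Z = (-104 + 63*(-98)) + (4444 - 8*(5 - 8)) = (-104 - 6174) + (4444 - 8*(-3)) = -6278 + (4444 + 24) = -6278 + 4468 = -1810)
1/(38783 + Z) = 1/(38783 - 1810) = 1/36973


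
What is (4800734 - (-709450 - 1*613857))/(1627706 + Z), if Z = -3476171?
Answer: -680449/205385 ≈ -3.3130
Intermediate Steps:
(4800734 - (-709450 - 1*613857))/(1627706 + Z) = (4800734 - (-709450 - 1*613857))/(1627706 - 3476171) = (4800734 - (-709450 - 613857))/(-1848465) = (4800734 - 1*(-1323307))*(-1/1848465) = (4800734 + 1323307)*(-1/1848465) = 6124041*(-1/1848465) = -680449/205385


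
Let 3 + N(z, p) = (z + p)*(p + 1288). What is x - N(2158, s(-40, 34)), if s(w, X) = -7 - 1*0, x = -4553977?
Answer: -7309405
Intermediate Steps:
s(w, X) = -7 (s(w, X) = -7 + 0 = -7)
N(z, p) = -3 + (1288 + p)*(p + z) (N(z, p) = -3 + (z + p)*(p + 1288) = -3 + (p + z)*(1288 + p) = -3 + (1288 + p)*(p + z))
x - N(2158, s(-40, 34)) = -4553977 - (-3 + (-7)**2 + 1288*(-7) + 1288*2158 - 7*2158) = -4553977 - (-3 + 49 - 9016 + 2779504 - 15106) = -4553977 - 1*2755428 = -4553977 - 2755428 = -7309405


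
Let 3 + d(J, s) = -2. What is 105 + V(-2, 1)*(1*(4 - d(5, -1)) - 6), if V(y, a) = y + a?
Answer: 102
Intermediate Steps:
d(J, s) = -5 (d(J, s) = -3 - 2 = -5)
V(y, a) = a + y
105 + V(-2, 1)*(1*(4 - d(5, -1)) - 6) = 105 + (1 - 2)*(1*(4 - 1*(-5)) - 6) = 105 - (1*(4 + 5) - 6) = 105 - (1*9 - 6) = 105 - (9 - 6) = 105 - 1*3 = 105 - 3 = 102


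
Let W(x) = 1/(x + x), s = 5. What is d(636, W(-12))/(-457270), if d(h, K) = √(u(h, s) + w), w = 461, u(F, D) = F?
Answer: -√1097/457270 ≈ -7.2432e-5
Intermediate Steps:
W(x) = 1/(2*x)
d(h, K) = √(461 + h) (d(h, K) = √(h + 461) = √(461 + h))
d(636, W(-12))/(-457270) = √(461 + 636)/(-457270) = √1097*(-1/457270) = -√1097/457270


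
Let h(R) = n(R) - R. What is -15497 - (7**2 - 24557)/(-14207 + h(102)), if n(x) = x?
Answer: -220190387/14207 ≈ -15499.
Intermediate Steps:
h(R) = 0 (h(R) = R - R = 0)
-15497 - (7**2 - 24557)/(-14207 + h(102)) = -15497 - (7**2 - 24557)/(-14207 + 0) = -15497 - (49 - 24557)/(-14207) = -15497 - (-24508)*(-1)/14207 = -15497 - 1*24508/14207 = -15497 - 24508/14207 = -220190387/14207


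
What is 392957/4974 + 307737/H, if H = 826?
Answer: 463816580/1027131 ≈ 451.56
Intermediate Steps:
392957/4974 + 307737/H = 392957/4974 + 307737/826 = 463816580/1027131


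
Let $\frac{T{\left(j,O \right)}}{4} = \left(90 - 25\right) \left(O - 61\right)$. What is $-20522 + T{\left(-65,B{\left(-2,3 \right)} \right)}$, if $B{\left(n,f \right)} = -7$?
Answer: $-38202$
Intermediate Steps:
$T{\left(j,O \right)} = -15860 + 260 O$ ($T{\left(j,O \right)} = 4 \left(90 - 25\right) \left(O - 61\right) = 4 \cdot 65 \left(-61 + O\right) = 4 \left(-3965 + 65 O\right) = -15860 + 260 O$)
$-20522 + T{\left(-65,B{\left(-2,3 \right)} \right)} = -20522 + \left(-15860 + 260 \left(-7\right)\right) = -20522 - 17680 = -38202$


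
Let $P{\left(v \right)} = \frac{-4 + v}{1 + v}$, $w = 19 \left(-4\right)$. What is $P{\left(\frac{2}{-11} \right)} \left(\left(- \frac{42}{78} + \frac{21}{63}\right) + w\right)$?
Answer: $\frac{136712}{351} \approx 389.49$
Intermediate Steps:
$w = -76$
$P{\left(v \right)} = \frac{-4 + v}{1 + v}$
$P{\left(\frac{2}{-11} \right)} \left(\left(- \frac{42}{78} + \frac{21}{63}\right) + w\right) = \frac{-4 + \frac{2}{-11}}{1 + \frac{2}{-11}} \left(\left(- \frac{42}{78} + \frac{21}{63}\right) - 76\right) = \frac{-4 + 2 \left(- \frac{1}{11}\right)}{1 + 2 \left(- \frac{1}{11}\right)} \left(\left(\left(-42\right) \frac{1}{78} + 21 \cdot \frac{1}{63}\right) - 76\right) = \frac{-4 - \frac{2}{11}}{1 - \frac{2}{11}} \left(\left(- \frac{7}{13} + \frac{1}{3}\right) - 76\right) = \frac{1}{\frac{9}{11}} \left(- \frac{46}{11}\right) \left(- \frac{8}{39} - 76\right) = \frac{11}{9} \left(- \frac{46}{11}\right) \left(- \frac{2972}{39}\right) = \left(- \frac{46}{9}\right) \left(- \frac{2972}{39}\right) = \frac{136712}{351}$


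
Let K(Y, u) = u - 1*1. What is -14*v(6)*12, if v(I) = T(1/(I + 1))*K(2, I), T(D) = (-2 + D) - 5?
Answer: 5760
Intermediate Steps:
K(Y, u) = -1 + u (K(Y, u) = u - 1 = -1 + u)
T(D) = -7 + D
v(I) = (-1 + I)*(-7 + 1/(1 + I)) (v(I) = (-7 + 1/(I + 1))*(-1 + I) = (-7 + 1/(1 + I))*(-1 + I) = (-1 + I)*(-7 + 1/(1 + I)))
-14*v(6)*12 = -14*(6 + 6 - 7*6²)/(1 + 6)*12 = -14*(6 + 6 - 7*36)/7*12 = -2*(6 + 6 - 252)*12 = -2*(-240)*12 = -14*(-240/7)*12 = 480*12 = 5760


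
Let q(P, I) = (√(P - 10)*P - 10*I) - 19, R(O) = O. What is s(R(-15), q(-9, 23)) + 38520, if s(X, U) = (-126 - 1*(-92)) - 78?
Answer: 38408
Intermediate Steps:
q(P, I) = -19 - 10*I + P*√(-10 + P) (q(P, I) = (√(-10 + P)*P - 10*I) - 19 = (P*√(-10 + P) - 10*I) - 19 = (-10*I + P*√(-10 + P)) - 19 = -19 - 10*I + P*√(-10 + P))
s(X, U) = -112 (s(X, U) = (-126 + 92) - 78 = -34 - 78 = -112)
s(R(-15), q(-9, 23)) + 38520 = -112 + 38520 = 38408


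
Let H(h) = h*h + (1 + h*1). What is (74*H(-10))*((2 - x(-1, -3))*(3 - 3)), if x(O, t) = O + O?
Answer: 0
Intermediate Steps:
H(h) = 1 + h + h² (H(h) = h² + (1 + h) = 1 + h + h²)
x(O, t) = 2*O
(74*H(-10))*((2 - x(-1, -3))*(3 - 3)) = (74*(1 - 10 + (-10)²))*((2 - 2*(-1))*(3 - 3)) = (74*(1 - 10 + 100))*((2 - 1*(-2))*0) = (74*91)*((2 + 2)*0) = 6734*(4*0) = 6734*0 = 0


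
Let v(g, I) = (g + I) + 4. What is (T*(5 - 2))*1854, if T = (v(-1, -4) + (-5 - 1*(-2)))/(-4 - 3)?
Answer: 22248/7 ≈ 3178.3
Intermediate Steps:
v(g, I) = 4 + I + g (v(g, I) = (I + g) + 4 = 4 + I + g)
T = 4/7 (T = ((4 - 4 - 1) + (-5 - 1*(-2)))/(-4 - 3) = (-1 + (-5 + 2))/(-7) = (-1 - 3)*(-1/7) = -4*(-1/7) = 4/7 ≈ 0.57143)
(T*(5 - 2))*1854 = (4*(5 - 2)/7)*1854 = ((4/7)*3)*1854 = (12/7)*1854 = 22248/7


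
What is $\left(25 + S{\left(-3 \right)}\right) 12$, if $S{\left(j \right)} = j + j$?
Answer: $228$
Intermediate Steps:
$S{\left(j \right)} = 2 j$
$\left(25 + S{\left(-3 \right)}\right) 12 = \left(25 + 2 \left(-3\right)\right) 12 = \left(25 - 6\right) 12 = 19 \cdot 12 = 228$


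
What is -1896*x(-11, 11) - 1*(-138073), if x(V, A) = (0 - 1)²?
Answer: 136177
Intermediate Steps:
x(V, A) = 1 (x(V, A) = (-1)² = 1)
-1896*x(-11, 11) - 1*(-138073) = -1896*1 - 1*(-138073) = -1896 + 138073 = 136177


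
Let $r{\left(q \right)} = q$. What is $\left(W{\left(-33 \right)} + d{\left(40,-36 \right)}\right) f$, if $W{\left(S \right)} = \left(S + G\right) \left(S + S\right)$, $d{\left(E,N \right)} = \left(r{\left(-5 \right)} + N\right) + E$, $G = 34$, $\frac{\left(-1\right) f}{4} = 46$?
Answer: $12328$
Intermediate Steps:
$f = -184$ ($f = \left(-4\right) 46 = -184$)
$d{\left(E,N \right)} = -5 + E + N$ ($d{\left(E,N \right)} = \left(-5 + N\right) + E = -5 + E + N$)
$W{\left(S \right)} = 2 S \left(34 + S\right)$ ($W{\left(S \right)} = \left(S + 34\right) \left(S + S\right) = \left(34 + S\right) 2 S = 2 S \left(34 + S\right)$)
$\left(W{\left(-33 \right)} + d{\left(40,-36 \right)}\right) f = \left(2 \left(-33\right) \left(34 - 33\right) - 1\right) \left(-184\right) = \left(2 \left(-33\right) 1 - 1\right) \left(-184\right) = \left(-66 - 1\right) \left(-184\right) = \left(-67\right) \left(-184\right) = 12328$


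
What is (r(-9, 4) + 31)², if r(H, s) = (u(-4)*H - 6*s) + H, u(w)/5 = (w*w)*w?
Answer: 8282884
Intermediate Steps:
u(w) = 5*w³ (u(w) = 5*((w*w)*w) = 5*(w²*w) = 5*w³)
r(H, s) = -319*H - 6*s (r(H, s) = ((5*(-4)³)*H - 6*s) + H = ((5*(-64))*H - 6*s) + H = (-320*H - 6*s) + H = -319*H - 6*s)
(r(-9, 4) + 31)² = ((-319*(-9) - 6*4) + 31)² = ((2871 - 24) + 31)² = (2847 + 31)² = 2878² = 8282884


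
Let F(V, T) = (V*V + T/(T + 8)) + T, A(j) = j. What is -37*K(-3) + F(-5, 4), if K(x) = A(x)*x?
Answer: -911/3 ≈ -303.67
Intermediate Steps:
K(x) = x² (K(x) = x*x = x²)
F(V, T) = T + V² + T/(8 + T) (F(V, T) = (V² + T/(8 + T)) + T = T + V² + T/(8 + T))
-37*K(-3) + F(-5, 4) = -37*(-3)² + (4² + 8*(-5)² + 9*4 + 4*(-5)²)/(8 + 4) = -37*9 + (16 + 8*25 + 36 + 4*25)/12 = -333 + (16 + 200 + 36 + 100)/12 = -333 + (1/12)*352 = -333 + 88/3 = -911/3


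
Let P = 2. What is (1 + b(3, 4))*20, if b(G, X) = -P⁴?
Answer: -300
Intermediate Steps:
b(G, X) = -16 (b(G, X) = -1*2⁴ = -1*16 = -16)
(1 + b(3, 4))*20 = (1 - 16)*20 = -15*20 = -300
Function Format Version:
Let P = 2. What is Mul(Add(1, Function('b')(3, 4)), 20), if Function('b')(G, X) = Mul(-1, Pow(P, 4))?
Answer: -300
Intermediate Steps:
Function('b')(G, X) = -16 (Function('b')(G, X) = Mul(-1, Pow(2, 4)) = Mul(-1, 16) = -16)
Mul(Add(1, Function('b')(3, 4)), 20) = Mul(Add(1, -16), 20) = Mul(-15, 20) = -300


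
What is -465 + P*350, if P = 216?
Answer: 75135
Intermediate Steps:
-465 + P*350 = -465 + 216*350 = -465 + 75600 = 75135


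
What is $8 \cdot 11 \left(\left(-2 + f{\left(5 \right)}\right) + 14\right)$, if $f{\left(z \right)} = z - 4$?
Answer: $1144$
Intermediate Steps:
$f{\left(z \right)} = -4 + z$
$8 \cdot 11 \left(\left(-2 + f{\left(5 \right)}\right) + 14\right) = 8 \cdot 11 \left(\left(-2 + \left(-4 + 5\right)\right) + 14\right) = 88 \left(\left(-2 + 1\right) + 14\right) = 88 \left(-1 + 14\right) = 88 \cdot 13 = 1144$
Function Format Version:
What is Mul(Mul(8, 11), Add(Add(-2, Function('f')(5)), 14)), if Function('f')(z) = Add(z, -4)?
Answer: 1144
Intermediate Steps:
Function('f')(z) = Add(-4, z)
Mul(Mul(8, 11), Add(Add(-2, Function('f')(5)), 14)) = Mul(Mul(8, 11), Add(Add(-2, Add(-4, 5)), 14)) = Mul(88, Add(Add(-2, 1), 14)) = Mul(88, Add(-1, 14)) = Mul(88, 13) = 1144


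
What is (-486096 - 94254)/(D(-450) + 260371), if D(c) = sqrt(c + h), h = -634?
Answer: -6044252394/2711722349 + 46428*I*sqrt(271)/2711722349 ≈ -2.2289 + 0.00028185*I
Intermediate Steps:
D(c) = sqrt(-634 + c) (D(c) = sqrt(c - 634) = sqrt(-634 + c))
(-486096 - 94254)/(D(-450) + 260371) = (-486096 - 94254)/(sqrt(-634 - 450) + 260371) = -580350/(sqrt(-1084) + 260371) = -580350/(2*I*sqrt(271) + 260371) = -580350/(260371 + 2*I*sqrt(271))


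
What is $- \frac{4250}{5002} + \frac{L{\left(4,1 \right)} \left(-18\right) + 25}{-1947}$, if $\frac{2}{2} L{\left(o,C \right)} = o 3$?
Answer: $- \frac{3659684}{4869447} \approx -0.75156$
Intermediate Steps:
$L{\left(o,C \right)} = 3 o$ ($L{\left(o,C \right)} = o 3 = 3 o$)
$- \frac{4250}{5002} + \frac{L{\left(4,1 \right)} \left(-18\right) + 25}{-1947} = - \frac{4250}{5002} + \frac{3 \cdot 4 \left(-18\right) + 25}{-1947} = \left(-4250\right) \frac{1}{5002} + \left(12 \left(-18\right) + 25\right) \left(- \frac{1}{1947}\right) = - \frac{2125}{2501} + \left(-216 + 25\right) \left(- \frac{1}{1947}\right) = - \frac{2125}{2501} - - \frac{191}{1947} = - \frac{2125}{2501} + \frac{191}{1947} = - \frac{3659684}{4869447}$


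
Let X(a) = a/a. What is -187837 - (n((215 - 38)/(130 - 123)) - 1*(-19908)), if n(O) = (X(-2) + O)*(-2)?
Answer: -1453847/7 ≈ -2.0769e+5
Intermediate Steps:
X(a) = 1
n(O) = -2 - 2*O (n(O) = (1 + O)*(-2) = -2 - 2*O)
-187837 - (n((215 - 38)/(130 - 123)) - 1*(-19908)) = -187837 - ((-2 - 2*(215 - 38)/(130 - 123)) - 1*(-19908)) = -187837 - ((-2 - 354/7) + 19908) = -187837 - (-368/7 + 19908) = -187837 - 1*138988/7 = -187837 - 138988/7 = -1453847/7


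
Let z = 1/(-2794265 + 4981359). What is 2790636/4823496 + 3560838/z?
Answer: 3130403653486736129/401958 ≈ 7.7879e+12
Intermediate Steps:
z = 1/2187094 ≈ 4.5723e-7
2790636/4823496 + 3560838/z = 2790636/4823496 + 3560838/(1/2187094) = 2790636*(1/4823496) + 3560838*2187094 = 232553/401958 + 7787887424772 = 3130403653486736129/401958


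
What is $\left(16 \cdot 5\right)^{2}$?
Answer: $6400$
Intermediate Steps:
$\left(16 \cdot 5\right)^{2} = 80^{2} = 6400$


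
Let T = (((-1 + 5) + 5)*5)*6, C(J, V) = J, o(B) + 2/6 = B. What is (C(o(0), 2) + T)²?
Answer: 654481/9 ≈ 72720.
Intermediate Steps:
o(B) = -⅓ + B
T = 270 (T = ((4 + 5)*5)*6 = (9*5)*6 = 45*6 = 270)
(C(o(0), 2) + T)² = ((-⅓ + 0) + 270)² = (-⅓ + 270)² = (809/3)² = 654481/9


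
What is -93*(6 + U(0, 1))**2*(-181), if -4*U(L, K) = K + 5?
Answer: 1363473/4 ≈ 3.4087e+5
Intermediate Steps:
U(L, K) = -5/4 - K/4 (U(L, K) = -(K + 5)/4 = -(5 + K)/4 = -5/4 - K/4)
-93*(6 + U(0, 1))**2*(-181) = -93*(6 + (-5/4 - 1/4*1))**2*(-181) = -93*(6 + (-5/4 - 1/4))**2*(-181) = -93*(6 - 3/2)**2*(-181) = -93*(9/2)**2*(-181) = -93*81/4*(-181) = -7533/4*(-181) = 1363473/4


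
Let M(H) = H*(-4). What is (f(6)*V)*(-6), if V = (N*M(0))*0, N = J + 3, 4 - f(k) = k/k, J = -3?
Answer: 0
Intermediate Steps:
f(k) = 3 (f(k) = 4 - k/k = 4 - 1*1 = 4 - 1 = 3)
M(H) = -4*H
N = 0 (N = -3 + 3 = 0)
V = 0 (V = (0*(-4*0))*0 = (0*0)*0 = 0*0 = 0)
(f(6)*V)*(-6) = (3*0)*(-6) = 0*(-6) = 0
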